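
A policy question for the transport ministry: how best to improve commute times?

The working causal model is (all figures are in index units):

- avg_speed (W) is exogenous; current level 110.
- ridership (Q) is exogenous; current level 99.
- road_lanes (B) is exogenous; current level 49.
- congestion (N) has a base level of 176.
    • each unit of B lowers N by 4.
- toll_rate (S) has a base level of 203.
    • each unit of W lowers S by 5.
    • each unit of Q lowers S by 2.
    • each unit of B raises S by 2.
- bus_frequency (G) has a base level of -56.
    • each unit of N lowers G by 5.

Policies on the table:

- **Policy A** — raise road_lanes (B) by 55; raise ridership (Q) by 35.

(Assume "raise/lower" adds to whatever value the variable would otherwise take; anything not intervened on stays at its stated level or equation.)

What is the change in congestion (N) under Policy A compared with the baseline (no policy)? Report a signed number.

Baseline:
  B = 49
  N = 176 − 4·49 = -20
Policy A (B + 55, Q + 35):
  B = 49 + 55 = 104
  N = 176 − 4·104 = -240
Change in N: -240 − (-20) = -220

-220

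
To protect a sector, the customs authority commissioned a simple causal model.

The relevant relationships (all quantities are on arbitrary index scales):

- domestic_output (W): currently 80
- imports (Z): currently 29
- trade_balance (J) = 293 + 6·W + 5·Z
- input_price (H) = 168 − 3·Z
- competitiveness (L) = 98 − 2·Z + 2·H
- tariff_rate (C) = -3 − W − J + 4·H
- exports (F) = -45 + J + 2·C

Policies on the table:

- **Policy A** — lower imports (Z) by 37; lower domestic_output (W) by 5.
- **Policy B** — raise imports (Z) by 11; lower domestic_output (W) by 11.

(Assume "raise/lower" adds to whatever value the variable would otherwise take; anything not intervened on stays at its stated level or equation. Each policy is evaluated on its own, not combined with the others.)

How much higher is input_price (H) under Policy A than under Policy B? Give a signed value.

144

Policy A (Z − 37, W − 5):
  Z = 29 − 37 = -8
  H = 168 − 3·(-8) = 192
Policy B (Z + 11, W − 11):
  Z = 29 + 11 = 40
  H = 168 − 3·40 = 48
H: 192 − 48 = 144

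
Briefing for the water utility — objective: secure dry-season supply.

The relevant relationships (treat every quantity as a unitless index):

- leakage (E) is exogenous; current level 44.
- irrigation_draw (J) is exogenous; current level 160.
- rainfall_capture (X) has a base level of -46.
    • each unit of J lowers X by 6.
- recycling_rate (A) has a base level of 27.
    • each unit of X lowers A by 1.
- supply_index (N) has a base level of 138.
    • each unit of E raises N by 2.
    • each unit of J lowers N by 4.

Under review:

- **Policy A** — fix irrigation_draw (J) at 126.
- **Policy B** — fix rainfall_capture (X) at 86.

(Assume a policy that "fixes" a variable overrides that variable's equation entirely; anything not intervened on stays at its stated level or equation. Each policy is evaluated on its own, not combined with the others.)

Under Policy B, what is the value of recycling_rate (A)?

-59

Policy B (X := 86):
  J = 160
  X = 86
  A = 27 − 86 = -59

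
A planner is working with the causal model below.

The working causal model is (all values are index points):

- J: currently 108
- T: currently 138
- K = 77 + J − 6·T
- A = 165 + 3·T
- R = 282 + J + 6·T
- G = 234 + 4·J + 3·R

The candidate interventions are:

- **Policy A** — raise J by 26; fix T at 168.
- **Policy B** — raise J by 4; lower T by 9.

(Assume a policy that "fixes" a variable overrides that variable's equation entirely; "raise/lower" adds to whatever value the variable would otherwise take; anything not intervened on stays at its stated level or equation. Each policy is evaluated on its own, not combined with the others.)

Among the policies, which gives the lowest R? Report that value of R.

1168

Policy A (J + 26, T := 168):
  J = 108 + 26 = 134
  T = 168
  R = 282 + 134 + 6·168 = 1424
Policy B (J + 4, T − 9):
  J = 108 + 4 = 112
  T = 138 − 9 = 129
  R = 282 + 112 + 6·129 = 1168
Comparing — Policy A: R=1424, Policy B: R=1168. Lowest is 1168 (Policy B).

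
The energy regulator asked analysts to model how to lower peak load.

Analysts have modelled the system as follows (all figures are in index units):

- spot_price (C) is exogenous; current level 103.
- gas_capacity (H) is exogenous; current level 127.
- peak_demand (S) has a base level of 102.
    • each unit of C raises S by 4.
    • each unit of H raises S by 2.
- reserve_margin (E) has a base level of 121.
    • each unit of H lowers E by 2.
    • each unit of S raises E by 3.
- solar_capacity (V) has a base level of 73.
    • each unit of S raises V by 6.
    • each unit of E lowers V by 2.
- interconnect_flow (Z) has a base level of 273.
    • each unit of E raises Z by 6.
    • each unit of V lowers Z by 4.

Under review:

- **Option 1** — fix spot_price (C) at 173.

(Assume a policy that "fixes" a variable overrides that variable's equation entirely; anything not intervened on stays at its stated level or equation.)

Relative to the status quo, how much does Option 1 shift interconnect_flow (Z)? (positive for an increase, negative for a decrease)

Baseline:
  C = 103
  H = 127
  S = 102 + 4·103 + 2·127 = 768
  E = 121 − 2·127 + 3·768 = 2171
  V = 73 + 6·768 − 2·2171 = 339
  Z = 273 + 6·2171 − 4·339 = 11943
Option 1 (C := 173):
  C = 173
  H = 127
  S = 102 + 4·173 + 2·127 = 1048
  E = 121 − 2·127 + 3·1048 = 3011
  V = 73 + 6·1048 − 2·3011 = 339
  Z = 273 + 6·3011 − 4·339 = 16983
Change in Z: 16983 − 11943 = 5040

5040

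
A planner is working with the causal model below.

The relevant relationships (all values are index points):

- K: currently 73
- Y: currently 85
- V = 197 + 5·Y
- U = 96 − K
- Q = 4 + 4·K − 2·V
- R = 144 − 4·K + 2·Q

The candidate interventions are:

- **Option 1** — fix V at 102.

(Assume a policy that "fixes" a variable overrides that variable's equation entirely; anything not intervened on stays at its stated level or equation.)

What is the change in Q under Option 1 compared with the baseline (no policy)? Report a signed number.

Baseline:
  K = 73
  Y = 85
  V = 197 + 5·85 = 622
  Q = 4 + 4·73 − 2·622 = -948
Option 1 (V := 102):
  K = 73
  Y = 85
  V = 102
  Q = 4 + 4·73 − 2·102 = 92
Change in Q: 92 − (-948) = 1040

1040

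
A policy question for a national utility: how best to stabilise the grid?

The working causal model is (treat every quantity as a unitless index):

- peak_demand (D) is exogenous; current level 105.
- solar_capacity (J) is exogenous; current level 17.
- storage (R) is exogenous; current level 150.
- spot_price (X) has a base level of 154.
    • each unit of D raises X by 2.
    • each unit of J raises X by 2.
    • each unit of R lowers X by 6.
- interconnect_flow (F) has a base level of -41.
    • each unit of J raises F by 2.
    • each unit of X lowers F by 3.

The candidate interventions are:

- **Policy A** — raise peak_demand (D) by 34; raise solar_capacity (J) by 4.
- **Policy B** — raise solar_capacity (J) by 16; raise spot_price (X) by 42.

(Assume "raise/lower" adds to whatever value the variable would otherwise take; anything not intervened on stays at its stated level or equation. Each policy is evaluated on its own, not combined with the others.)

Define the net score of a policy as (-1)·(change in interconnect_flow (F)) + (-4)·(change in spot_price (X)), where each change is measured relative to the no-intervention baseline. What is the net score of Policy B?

-106

Baseline:
  D = 105
  J = 17
  R = 150
  X = 154 + 2·105 + 2·17 − 6·150 = -502
  F = -41 + 2·17 − 3·(-502) = 1499
Policy B (J + 16, X + 42):
  D = 105
  J = 17 + 16 = 33
  R = 150
  X = 154 + 2·105 + 2·33 − 6·150 (+42 from intervention) = -428
  F = -41 + 2·33 − 3·(-428) = 1309
ΔF = 1309 − 1499 = -190; ΔX = -428 − (-502) = 74
Score = (-1)·(-190) + (-4)·74 = -106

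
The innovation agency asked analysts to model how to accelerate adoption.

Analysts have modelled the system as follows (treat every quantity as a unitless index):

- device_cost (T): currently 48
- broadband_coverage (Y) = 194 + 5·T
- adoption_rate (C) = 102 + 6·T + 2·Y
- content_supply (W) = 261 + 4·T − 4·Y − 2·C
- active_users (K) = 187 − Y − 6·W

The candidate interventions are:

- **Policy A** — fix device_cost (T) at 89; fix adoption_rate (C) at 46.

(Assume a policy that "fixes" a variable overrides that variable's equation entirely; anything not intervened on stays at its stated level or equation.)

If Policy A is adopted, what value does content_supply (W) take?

Policy A (T := 89, C := 46):
  T = 89
  Y = 194 + 5·89 = 639
  C = 46
  W = 261 + 4·89 − 4·639 − 2·46 = -2031

-2031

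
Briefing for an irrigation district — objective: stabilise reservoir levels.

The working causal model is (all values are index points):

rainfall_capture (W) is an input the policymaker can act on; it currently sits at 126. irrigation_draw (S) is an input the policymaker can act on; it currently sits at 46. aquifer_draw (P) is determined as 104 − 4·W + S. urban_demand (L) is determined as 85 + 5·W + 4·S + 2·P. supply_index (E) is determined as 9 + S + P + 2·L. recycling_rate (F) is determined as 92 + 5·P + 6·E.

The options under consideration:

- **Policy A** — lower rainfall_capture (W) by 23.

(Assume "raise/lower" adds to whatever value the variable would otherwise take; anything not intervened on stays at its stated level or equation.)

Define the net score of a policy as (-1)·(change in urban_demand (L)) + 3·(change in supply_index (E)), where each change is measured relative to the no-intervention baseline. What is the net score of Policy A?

621

Baseline:
  W = 126
  S = 46
  P = 104 − 4·126 + 46 = -354
  L = 85 + 5·126 + 4·46 + 2·(-354) = 191
  E = 9 + 46 + (-354) + 2·191 = 83
Policy A (W − 23):
  W = 126 − 23 = 103
  S = 46
  P = 104 − 4·103 + 46 = -262
  L = 85 + 5·103 + 4·46 + 2·(-262) = 260
  E = 9 + 46 + (-262) + 2·260 = 313
ΔL = 260 − 191 = 69; ΔE = 313 − 83 = 230
Score = (-1)·69 + 3·230 = 621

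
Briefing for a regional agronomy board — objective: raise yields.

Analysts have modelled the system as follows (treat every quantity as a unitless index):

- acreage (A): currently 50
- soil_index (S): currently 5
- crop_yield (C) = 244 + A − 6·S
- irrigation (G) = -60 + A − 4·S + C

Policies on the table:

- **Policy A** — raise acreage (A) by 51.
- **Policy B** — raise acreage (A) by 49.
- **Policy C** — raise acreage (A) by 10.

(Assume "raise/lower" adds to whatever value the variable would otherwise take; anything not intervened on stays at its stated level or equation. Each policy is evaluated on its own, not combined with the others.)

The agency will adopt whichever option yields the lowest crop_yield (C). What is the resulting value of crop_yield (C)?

Policy A (A + 51):
  A = 50 + 51 = 101
  S = 5
  C = 244 + 101 − 6·5 = 315
Policy B (A + 49):
  A = 50 + 49 = 99
  S = 5
  C = 244 + 99 − 6·5 = 313
Policy C (A + 10):
  A = 50 + 10 = 60
  S = 5
  C = 244 + 60 − 6·5 = 274
Comparing — Policy A: C=315, Policy B: C=313, Policy C: C=274. Lowest is 274 (Policy C).

274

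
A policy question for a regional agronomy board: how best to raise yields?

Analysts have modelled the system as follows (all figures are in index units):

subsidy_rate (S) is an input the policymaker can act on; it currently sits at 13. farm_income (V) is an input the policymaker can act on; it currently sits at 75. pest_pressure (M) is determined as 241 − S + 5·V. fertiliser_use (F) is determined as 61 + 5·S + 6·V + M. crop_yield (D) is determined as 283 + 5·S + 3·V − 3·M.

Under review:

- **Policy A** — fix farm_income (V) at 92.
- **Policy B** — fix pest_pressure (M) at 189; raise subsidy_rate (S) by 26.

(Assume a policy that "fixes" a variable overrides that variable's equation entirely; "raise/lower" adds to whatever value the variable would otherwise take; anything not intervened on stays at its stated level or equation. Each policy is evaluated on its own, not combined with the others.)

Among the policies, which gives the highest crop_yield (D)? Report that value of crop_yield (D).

Policy A (V := 92):
  S = 13
  V = 92
  M = 241 − 13 + 5·92 = 688
  D = 283 + 5·13 + 3·92 − 3·688 = -1440
Policy B (M := 189, S + 26):
  S = 13 + 26 = 39
  V = 75
  M = 189
  D = 283 + 5·39 + 3·75 − 3·189 = 136
Comparing — Policy A: D=-1440, Policy B: D=136. Highest is 136 (Policy B).

136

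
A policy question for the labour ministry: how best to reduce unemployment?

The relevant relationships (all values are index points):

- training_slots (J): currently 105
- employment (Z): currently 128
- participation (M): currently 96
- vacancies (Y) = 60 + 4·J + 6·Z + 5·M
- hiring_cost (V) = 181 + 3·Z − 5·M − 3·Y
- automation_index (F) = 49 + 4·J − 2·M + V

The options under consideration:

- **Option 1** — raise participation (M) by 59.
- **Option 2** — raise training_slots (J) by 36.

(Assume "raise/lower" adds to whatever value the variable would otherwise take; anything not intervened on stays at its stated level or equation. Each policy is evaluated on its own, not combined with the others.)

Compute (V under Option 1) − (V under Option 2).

Option 1 (M + 59):
  J = 105
  Z = 128
  M = 96 + 59 = 155
  Y = 60 + 4·105 + 6·128 + 5·155 = 2023
  V = 181 + 3·128 − 5·155 − 3·2023 = -6279
Option 2 (J + 36):
  J = 105 + 36 = 141
  Z = 128
  M = 96
  Y = 60 + 4·141 + 6·128 + 5·96 = 1872
  V = 181 + 3·128 − 5·96 − 3·1872 = -5531
V: -6279 − (-5531) = -748

-748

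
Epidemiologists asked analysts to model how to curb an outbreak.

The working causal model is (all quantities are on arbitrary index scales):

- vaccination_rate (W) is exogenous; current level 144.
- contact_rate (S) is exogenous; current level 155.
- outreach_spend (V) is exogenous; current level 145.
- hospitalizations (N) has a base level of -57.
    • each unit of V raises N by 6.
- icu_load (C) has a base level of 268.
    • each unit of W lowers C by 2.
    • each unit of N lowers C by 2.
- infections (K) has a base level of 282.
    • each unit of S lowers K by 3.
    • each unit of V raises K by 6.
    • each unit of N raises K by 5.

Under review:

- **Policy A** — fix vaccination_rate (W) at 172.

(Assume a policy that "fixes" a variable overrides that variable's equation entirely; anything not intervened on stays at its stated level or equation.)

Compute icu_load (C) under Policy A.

Policy A (W := 172):
  W = 172
  V = 145
  N = -57 + 6·145 = 813
  C = 268 − 2·172 − 2·813 = -1702

-1702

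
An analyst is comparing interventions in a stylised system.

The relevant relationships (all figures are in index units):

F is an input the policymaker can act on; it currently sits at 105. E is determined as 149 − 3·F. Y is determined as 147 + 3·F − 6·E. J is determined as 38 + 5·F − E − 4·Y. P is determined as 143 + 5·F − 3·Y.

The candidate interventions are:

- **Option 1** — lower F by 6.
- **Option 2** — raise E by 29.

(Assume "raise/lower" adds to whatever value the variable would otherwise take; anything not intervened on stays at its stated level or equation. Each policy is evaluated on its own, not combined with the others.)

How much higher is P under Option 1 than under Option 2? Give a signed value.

-174

Option 1 (F − 6):
  F = 105 − 6 = 99
  E = 149 − 3·99 = -148
  Y = 147 + 3·99 − 6·(-148) = 1332
  P = 143 + 5·99 − 3·1332 = -3358
Option 2 (E + 29):
  F = 105
  E = 149 − 3·105 (+29 from intervention) = -137
  Y = 147 + 3·105 − 6·(-137) = 1284
  P = 143 + 5·105 − 3·1284 = -3184
P: -3358 − (-3184) = -174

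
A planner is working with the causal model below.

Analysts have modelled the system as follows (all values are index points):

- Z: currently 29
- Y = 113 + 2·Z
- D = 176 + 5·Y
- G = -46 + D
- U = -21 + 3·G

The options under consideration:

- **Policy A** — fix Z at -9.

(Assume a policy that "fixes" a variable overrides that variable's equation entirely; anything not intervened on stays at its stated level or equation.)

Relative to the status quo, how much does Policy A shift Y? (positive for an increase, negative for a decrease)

-76

Baseline:
  Z = 29
  Y = 113 + 2·29 = 171
Policy A (Z := -9):
  Z = -9
  Y = 113 + 2·(-9) = 95
Change in Y: 95 − 171 = -76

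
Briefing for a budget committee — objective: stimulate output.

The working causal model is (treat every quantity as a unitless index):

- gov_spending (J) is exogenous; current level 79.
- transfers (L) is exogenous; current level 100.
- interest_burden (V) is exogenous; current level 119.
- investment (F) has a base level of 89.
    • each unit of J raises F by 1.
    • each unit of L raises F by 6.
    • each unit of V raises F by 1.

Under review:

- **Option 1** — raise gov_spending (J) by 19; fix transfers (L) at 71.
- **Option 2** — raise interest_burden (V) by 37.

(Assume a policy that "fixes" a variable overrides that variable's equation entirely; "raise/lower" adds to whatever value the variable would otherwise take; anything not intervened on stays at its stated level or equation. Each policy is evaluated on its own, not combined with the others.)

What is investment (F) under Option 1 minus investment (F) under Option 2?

Option 1 (J + 19, L := 71):
  J = 79 + 19 = 98
  L = 71
  V = 119
  F = 89 + 98 + 6·71 + 119 = 732
Option 2 (V + 37):
  J = 79
  L = 100
  V = 119 + 37 = 156
  F = 89 + 79 + 6·100 + 156 = 924
F: 732 − 924 = -192

-192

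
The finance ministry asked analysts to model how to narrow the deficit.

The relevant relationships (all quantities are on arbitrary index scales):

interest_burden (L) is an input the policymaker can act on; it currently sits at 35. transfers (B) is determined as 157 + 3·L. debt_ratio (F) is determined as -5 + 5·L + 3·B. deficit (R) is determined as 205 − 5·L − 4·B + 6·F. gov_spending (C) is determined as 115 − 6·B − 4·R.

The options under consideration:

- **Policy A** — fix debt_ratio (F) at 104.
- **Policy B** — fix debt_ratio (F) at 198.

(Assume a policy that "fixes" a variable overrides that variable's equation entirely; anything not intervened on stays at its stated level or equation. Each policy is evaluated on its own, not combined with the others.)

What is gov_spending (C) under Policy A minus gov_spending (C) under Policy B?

Policy A (F := 104):
  L = 35
  B = 157 + 3·35 = 262
  F = 104
  R = 205 − 5·35 − 4·262 + 6·104 = -394
  C = 115 − 6·262 − 4·(-394) = 119
Policy B (F := 198):
  L = 35
  B = 157 + 3·35 = 262
  F = 198
  R = 205 − 5·35 − 4·262 + 6·198 = 170
  C = 115 − 6·262 − 4·170 = -2137
C: 119 − (-2137) = 2256

2256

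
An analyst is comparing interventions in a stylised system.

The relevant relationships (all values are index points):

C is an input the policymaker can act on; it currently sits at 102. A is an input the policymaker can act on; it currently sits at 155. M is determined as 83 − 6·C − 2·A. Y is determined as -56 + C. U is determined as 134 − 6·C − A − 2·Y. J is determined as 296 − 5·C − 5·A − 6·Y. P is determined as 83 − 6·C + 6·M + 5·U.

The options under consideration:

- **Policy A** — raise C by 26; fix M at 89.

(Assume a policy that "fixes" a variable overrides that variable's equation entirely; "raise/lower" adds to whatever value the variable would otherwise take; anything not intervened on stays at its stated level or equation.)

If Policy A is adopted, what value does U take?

Policy A (C + 26, M := 89):
  C = 102 + 26 = 128
  A = 155
  Y = -56 + 128 = 72
  U = 134 − 6·128 − 155 − 2·72 = -933

-933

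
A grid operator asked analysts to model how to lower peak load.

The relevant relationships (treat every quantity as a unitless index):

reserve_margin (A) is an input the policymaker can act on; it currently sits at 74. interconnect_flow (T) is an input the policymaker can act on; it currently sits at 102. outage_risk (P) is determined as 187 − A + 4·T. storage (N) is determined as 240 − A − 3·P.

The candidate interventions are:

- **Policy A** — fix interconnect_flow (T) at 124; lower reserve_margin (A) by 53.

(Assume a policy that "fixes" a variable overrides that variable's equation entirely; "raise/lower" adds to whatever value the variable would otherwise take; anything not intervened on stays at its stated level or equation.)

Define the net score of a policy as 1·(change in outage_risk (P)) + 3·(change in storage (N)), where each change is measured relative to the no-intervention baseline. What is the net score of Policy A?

Baseline:
  A = 74
  T = 102
  P = 187 − 74 + 4·102 = 521
  N = 240 − 74 − 3·521 = -1397
Policy A (T := 124, A − 53):
  A = 74 − 53 = 21
  T = 124
  P = 187 − 21 + 4·124 = 662
  N = 240 − 21 − 3·662 = -1767
ΔP = 662 − 521 = 141; ΔN = -1767 − (-1397) = -370
Score = 1·141 + 3·(-370) = -969

-969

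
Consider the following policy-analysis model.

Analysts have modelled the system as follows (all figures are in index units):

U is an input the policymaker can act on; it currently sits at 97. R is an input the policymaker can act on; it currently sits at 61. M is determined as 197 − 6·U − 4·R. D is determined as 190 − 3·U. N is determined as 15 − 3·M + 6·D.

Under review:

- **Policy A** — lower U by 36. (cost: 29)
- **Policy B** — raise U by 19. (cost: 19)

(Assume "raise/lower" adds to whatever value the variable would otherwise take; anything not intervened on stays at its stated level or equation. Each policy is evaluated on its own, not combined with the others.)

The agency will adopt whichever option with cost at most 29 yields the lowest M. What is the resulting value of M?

Policy A (U − 36):
  U = 97 − 36 = 61
  R = 61
  M = 197 − 6·61 − 4·61 = -413
Policy B (U + 19):
  U = 97 + 19 = 116
  R = 61
  M = 197 − 6·116 − 4·61 = -743
Comparing — Policy A: M=-413, Policy B: M=-743. Lowest is -743 (Policy B).

-743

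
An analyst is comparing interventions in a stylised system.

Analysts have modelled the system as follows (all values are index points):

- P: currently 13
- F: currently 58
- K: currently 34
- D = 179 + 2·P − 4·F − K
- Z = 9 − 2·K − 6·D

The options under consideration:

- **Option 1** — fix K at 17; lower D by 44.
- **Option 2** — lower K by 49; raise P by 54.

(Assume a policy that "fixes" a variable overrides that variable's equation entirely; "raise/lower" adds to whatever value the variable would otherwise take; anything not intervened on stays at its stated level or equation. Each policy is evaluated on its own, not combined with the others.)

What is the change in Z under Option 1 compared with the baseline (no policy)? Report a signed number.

196

Baseline:
  P = 13
  F = 58
  K = 34
  D = 179 + 2·13 − 4·58 − 34 = -61
  Z = 9 − 2·34 − 6·(-61) = 307
Option 1 (K := 17, D − 44):
  P = 13
  F = 58
  K = 17
  D = 179 + 2·13 − 4·58 − 17 (−44 from intervention) = -88
  Z = 9 − 2·17 − 6·(-88) = 503
Change in Z: 503 − 307 = 196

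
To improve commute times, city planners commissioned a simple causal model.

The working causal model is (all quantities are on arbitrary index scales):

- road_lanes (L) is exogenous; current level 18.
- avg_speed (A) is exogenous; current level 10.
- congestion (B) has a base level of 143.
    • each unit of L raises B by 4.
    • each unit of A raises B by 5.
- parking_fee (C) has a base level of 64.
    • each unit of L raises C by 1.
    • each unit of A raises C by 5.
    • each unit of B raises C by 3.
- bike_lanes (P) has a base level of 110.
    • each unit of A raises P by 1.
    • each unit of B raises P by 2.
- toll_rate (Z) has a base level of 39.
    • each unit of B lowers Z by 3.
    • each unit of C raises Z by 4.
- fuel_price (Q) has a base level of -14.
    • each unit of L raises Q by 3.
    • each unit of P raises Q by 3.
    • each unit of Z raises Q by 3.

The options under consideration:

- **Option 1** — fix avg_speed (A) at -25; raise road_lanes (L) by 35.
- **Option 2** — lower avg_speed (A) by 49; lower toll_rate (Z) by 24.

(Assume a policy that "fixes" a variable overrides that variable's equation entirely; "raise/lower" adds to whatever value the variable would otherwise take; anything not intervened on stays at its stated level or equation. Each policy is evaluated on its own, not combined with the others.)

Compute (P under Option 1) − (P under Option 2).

434

Option 1 (A := -25, L + 35):
  L = 18 + 35 = 53
  A = -25
  B = 143 + 4·53 + 5·(-25) = 230
  P = 110 + (-25) + 2·230 = 545
Option 2 (A − 49, Z − 24):
  L = 18
  A = 10 − 49 = -39
  B = 143 + 4·18 + 5·(-39) = 20
  P = 110 + (-39) + 2·20 = 111
P: 545 − 111 = 434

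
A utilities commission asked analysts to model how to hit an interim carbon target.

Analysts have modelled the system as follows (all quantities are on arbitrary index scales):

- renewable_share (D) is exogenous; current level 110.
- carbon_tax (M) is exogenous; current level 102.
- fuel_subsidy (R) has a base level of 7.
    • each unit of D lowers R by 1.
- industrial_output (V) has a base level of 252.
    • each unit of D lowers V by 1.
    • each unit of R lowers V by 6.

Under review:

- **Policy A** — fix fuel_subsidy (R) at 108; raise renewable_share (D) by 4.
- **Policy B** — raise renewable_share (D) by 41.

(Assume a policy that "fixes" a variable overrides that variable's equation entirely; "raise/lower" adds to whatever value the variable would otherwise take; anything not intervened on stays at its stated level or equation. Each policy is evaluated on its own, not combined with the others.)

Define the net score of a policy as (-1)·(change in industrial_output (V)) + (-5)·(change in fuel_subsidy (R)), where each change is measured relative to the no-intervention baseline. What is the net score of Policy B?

Baseline:
  D = 110
  R = 7 − 110 = -103
  V = 252 − 110 − 6·(-103) = 760
Policy B (D + 41):
  D = 110 + 41 = 151
  R = 7 − 151 = -144
  V = 252 − 151 − 6·(-144) = 965
ΔV = 965 − 760 = 205; ΔR = -144 − (-103) = -41
Score = (-1)·205 + (-5)·(-41) = 0

0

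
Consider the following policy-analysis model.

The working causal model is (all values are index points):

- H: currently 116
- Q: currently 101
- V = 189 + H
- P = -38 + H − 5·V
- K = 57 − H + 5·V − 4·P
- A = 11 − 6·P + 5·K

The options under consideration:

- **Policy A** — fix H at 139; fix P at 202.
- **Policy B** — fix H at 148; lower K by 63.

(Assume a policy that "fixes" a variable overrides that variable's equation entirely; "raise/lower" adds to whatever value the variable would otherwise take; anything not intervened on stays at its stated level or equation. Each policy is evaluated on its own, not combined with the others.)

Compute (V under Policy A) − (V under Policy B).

-9

Policy A (H := 139, P := 202):
  H = 139
  V = 189 + 139 = 328
Policy B (H := 148, K − 63):
  H = 148
  V = 189 + 148 = 337
V: 328 − 337 = -9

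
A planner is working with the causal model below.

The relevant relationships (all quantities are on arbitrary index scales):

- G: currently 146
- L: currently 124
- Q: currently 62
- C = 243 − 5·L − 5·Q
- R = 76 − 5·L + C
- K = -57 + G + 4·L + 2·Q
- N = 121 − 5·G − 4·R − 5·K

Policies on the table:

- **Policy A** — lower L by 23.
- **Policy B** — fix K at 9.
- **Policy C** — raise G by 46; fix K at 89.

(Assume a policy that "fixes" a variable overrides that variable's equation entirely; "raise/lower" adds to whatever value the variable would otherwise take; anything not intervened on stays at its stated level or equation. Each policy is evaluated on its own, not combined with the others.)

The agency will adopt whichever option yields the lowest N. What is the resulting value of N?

310

Policy A (L − 23):
  G = 146
  L = 124 − 23 = 101
  Q = 62
  C = 243 − 5·101 − 5·62 = -572
  R = 76 − 5·101 + (-572) = -1001
  K = -57 + 146 + 4·101 + 2·62 = 617
  N = 121 − 5·146 − 4·(-1001) − 5·617 = 310
Policy B (K := 9):
  G = 146
  L = 124
  Q = 62
  C = 243 − 5·124 − 5·62 = -687
  R = 76 − 5·124 + (-687) = -1231
  K = 9
  N = 121 − 5·146 − 4·(-1231) − 5·9 = 4270
Policy C (G + 46, K := 89):
  G = 146 + 46 = 192
  L = 124
  Q = 62
  C = 243 − 5·124 − 5·62 = -687
  R = 76 − 5·124 + (-687) = -1231
  K = 89
  N = 121 − 5·192 − 4·(-1231) − 5·89 = 3640
Comparing — Policy A: N=310, Policy B: N=4270, Policy C: N=3640. Lowest is 310 (Policy A).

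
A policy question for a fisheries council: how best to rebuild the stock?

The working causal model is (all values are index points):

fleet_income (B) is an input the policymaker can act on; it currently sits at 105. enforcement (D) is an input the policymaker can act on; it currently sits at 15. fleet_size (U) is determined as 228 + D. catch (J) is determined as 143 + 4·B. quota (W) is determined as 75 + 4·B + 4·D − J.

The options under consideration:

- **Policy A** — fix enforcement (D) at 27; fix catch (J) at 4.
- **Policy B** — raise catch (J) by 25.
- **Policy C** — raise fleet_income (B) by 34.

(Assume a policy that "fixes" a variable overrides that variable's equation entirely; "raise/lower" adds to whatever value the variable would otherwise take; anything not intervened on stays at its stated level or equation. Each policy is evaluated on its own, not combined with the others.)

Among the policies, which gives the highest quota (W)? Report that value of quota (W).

Policy A (D := 27, J := 4):
  B = 105
  D = 27
  J = 4
  W = 75 + 4·105 + 4·27 − 4 = 599
Policy B (J + 25):
  B = 105
  D = 15
  J = 143 + 4·105 (+25 from intervention) = 588
  W = 75 + 4·105 + 4·15 − 588 = -33
Policy C (B + 34):
  B = 105 + 34 = 139
  D = 15
  J = 143 + 4·139 = 699
  W = 75 + 4·139 + 4·15 − 699 = -8
Comparing — Policy A: W=599, Policy B: W=-33, Policy C: W=-8. Highest is 599 (Policy A).

599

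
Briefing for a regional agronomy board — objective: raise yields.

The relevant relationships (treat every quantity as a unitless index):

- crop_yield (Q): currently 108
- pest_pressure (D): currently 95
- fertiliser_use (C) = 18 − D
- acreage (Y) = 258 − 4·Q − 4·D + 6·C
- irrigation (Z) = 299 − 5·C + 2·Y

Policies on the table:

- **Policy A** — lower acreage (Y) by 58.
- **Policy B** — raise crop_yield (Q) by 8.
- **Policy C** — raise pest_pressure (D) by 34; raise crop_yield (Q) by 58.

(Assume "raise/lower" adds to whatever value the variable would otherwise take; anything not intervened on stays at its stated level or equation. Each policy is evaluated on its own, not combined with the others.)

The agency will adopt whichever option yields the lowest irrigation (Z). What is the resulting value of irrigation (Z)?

-2322

Policy A (Y − 58):
  Q = 108
  D = 95
  C = 18 − 95 = -77
  Y = 258 − 4·108 − 4·95 + 6·(-77) (−58 from intervention) = -1074
  Z = 299 − 5·(-77) + 2·(-1074) = -1464
Policy B (Q + 8):
  Q = 108 + 8 = 116
  D = 95
  C = 18 − 95 = -77
  Y = 258 − 4·116 − 4·95 + 6·(-77) = -1048
  Z = 299 − 5·(-77) + 2·(-1048) = -1412
Policy C (D + 34, Q + 58):
  Q = 108 + 58 = 166
  D = 95 + 34 = 129
  C = 18 − 129 = -111
  Y = 258 − 4·166 − 4·129 + 6·(-111) = -1588
  Z = 299 − 5·(-111) + 2·(-1588) = -2322
Comparing — Policy A: Z=-1464, Policy B: Z=-1412, Policy C: Z=-2322. Lowest is -2322 (Policy C).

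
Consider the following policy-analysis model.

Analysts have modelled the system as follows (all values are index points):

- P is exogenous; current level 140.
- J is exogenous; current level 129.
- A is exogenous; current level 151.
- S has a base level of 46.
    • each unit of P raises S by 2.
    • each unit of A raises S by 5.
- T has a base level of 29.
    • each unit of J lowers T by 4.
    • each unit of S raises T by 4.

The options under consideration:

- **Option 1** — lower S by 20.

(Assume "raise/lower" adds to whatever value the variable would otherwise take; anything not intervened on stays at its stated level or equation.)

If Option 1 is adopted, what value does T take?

3757

Option 1 (S − 20):
  P = 140
  J = 129
  A = 151
  S = 46 + 2·140 + 5·151 (−20 from intervention) = 1061
  T = 29 − 4·129 + 4·1061 = 3757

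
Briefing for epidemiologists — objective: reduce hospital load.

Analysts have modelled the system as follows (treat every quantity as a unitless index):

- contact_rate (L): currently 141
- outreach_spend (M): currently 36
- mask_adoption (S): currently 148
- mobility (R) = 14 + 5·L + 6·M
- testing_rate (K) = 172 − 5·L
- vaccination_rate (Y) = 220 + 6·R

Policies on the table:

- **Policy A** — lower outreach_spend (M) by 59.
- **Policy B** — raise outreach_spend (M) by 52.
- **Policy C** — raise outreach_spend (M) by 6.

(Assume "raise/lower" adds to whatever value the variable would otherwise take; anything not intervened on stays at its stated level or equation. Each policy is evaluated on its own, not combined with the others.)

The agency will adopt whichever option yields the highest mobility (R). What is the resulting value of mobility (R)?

1247

Policy A (M − 59):
  L = 141
  M = 36 − 59 = -23
  R = 14 + 5·141 + 6·(-23) = 581
Policy B (M + 52):
  L = 141
  M = 36 + 52 = 88
  R = 14 + 5·141 + 6·88 = 1247
Policy C (M + 6):
  L = 141
  M = 36 + 6 = 42
  R = 14 + 5·141 + 6·42 = 971
Comparing — Policy A: R=581, Policy B: R=1247, Policy C: R=971. Highest is 1247 (Policy B).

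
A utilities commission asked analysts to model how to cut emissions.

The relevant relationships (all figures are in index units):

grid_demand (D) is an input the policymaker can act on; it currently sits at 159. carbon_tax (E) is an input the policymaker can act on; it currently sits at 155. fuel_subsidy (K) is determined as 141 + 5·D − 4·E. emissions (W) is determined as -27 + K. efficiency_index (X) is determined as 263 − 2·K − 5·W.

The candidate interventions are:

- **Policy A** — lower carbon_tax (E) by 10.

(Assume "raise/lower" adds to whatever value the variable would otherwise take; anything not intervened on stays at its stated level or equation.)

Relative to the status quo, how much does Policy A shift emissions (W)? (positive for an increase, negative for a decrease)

40

Baseline:
  D = 159
  E = 155
  K = 141 + 5·159 − 4·155 = 316
  W = -27 + 316 = 289
Policy A (E − 10):
  D = 159
  E = 155 − 10 = 145
  K = 141 + 5·159 − 4·145 = 356
  W = -27 + 356 = 329
Change in W: 329 − 289 = 40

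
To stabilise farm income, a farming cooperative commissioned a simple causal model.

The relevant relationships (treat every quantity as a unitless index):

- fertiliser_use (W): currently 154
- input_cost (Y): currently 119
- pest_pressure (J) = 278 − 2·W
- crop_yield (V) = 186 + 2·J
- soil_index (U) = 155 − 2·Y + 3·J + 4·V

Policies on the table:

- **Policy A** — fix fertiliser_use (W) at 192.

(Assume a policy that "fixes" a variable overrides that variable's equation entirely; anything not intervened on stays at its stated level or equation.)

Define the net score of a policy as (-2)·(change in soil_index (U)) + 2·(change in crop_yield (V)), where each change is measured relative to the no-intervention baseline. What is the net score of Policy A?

1368

Baseline:
  W = 154
  Y = 119
  J = 278 − 2·154 = -30
  V = 186 + 2·(-30) = 126
  U = 155 − 2·119 + 3·(-30) + 4·126 = 331
Policy A (W := 192):
  W = 192
  Y = 119
  J = 278 − 2·192 = -106
  V = 186 + 2·(-106) = -26
  U = 155 − 2·119 + 3·(-106) + 4·(-26) = -505
ΔU = -505 − 331 = -836; ΔV = -26 − 126 = -152
Score = (-2)·(-836) + 2·(-152) = 1368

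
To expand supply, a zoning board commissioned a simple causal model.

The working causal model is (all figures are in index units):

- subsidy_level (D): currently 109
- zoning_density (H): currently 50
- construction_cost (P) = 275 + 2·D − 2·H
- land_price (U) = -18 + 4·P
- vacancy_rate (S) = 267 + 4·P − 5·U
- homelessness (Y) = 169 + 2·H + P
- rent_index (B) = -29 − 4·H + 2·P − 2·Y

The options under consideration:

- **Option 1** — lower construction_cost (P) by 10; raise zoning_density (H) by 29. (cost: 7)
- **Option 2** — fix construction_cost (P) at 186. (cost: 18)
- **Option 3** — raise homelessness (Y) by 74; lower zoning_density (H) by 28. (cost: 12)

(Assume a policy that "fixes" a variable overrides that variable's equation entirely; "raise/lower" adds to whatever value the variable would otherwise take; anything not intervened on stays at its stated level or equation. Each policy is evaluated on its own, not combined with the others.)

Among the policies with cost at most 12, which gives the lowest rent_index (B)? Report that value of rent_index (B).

Option 1 (P − 10, H + 29):
  D = 109
  H = 50 + 29 = 79
  P = 275 + 2·109 − 2·79 (−10 from intervention) = 325
  Y = 169 + 2·79 + 325 = 652
  B = -29 − 4·79 + 2·325 − 2·652 = -999
Option 3 (Y + 74, H − 28):
  D = 109
  H = 50 − 28 = 22
  P = 275 + 2·109 − 2·22 = 449
  Y = 169 + 2·22 + 449 (+74 from intervention) = 736
  B = -29 − 4·22 + 2·449 − 2·736 = -691
Comparing — Option 1: B=-999, Option 3: B=-691. Lowest is -999 (Option 1).

-999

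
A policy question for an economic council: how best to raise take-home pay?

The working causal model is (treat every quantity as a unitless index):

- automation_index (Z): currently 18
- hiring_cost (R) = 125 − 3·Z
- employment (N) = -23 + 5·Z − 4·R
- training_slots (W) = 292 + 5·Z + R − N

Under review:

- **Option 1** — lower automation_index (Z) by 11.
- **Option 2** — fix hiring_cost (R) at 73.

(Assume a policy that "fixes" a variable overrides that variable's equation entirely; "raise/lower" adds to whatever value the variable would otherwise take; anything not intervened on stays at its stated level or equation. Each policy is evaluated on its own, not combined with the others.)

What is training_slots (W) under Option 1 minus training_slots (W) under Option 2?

155

Option 1 (Z − 11):
  Z = 18 − 11 = 7
  R = 125 − 3·7 = 104
  N = -23 + 5·7 − 4·104 = -404
  W = 292 + 5·7 + 104 − (-404) = 835
Option 2 (R := 73):
  Z = 18
  R = 73
  N = -23 + 5·18 − 4·73 = -225
  W = 292 + 5·18 + 73 − (-225) = 680
W: 835 − 680 = 155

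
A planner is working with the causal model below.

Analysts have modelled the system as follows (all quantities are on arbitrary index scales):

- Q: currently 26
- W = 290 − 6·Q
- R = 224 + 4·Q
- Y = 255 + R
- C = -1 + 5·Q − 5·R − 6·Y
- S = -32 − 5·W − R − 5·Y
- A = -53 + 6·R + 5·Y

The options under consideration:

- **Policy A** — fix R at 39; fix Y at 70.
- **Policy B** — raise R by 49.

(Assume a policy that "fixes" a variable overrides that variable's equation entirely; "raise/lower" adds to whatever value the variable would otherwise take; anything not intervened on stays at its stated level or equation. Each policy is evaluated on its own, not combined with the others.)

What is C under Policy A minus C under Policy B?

Policy A (R := 39, Y := 70):
  Q = 26
  R = 39
  Y = 70
  C = -1 + 5·26 − 5·39 − 6·70 = -486
Policy B (R + 49):
  Q = 26
  R = 224 + 4·26 (+49 from intervention) = 377
  Y = 255 + 377 = 632
  C = -1 + 5·26 − 5·377 − 6·632 = -5548
C: -486 − (-5548) = 5062

5062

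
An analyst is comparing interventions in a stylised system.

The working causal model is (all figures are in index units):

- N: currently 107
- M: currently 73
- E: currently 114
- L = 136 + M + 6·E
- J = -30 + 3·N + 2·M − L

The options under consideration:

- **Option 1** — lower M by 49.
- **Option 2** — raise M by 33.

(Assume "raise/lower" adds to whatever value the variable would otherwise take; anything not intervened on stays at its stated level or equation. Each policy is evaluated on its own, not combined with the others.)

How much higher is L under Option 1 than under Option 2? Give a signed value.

-82

Option 1 (M − 49):
  M = 73 − 49 = 24
  E = 114
  L = 136 + 24 + 6·114 = 844
Option 2 (M + 33):
  M = 73 + 33 = 106
  E = 114
  L = 136 + 106 + 6·114 = 926
L: 844 − 926 = -82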